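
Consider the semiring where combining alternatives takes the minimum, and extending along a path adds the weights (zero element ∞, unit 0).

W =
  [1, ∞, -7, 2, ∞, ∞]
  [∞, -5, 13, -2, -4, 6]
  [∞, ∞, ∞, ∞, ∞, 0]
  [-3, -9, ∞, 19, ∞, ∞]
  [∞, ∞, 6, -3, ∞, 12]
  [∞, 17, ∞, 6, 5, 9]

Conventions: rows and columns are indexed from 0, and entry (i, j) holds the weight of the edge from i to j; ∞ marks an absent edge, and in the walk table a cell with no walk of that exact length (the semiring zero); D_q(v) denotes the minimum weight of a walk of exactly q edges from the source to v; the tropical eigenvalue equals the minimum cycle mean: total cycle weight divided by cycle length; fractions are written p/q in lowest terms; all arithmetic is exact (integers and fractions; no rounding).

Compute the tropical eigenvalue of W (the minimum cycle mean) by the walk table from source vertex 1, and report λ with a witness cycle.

q=0: [∞, 0, ∞, ∞, ∞, ∞]
q=1: [∞, -5, 13, -2, -4, 6]
q=2: [-5, -11, 2, -7, -9, 1]
q=3: [-10, -16, -12, -13, -15, -5]
q=4: [-16, -22, -17, -18, -20, -12]
q=5: [-21, -27, -23, -24, -26, -17]
q=6: [-27, -33, -28, -29, -31, -23]
Optimal cycle mean attained by: cycle 1->3->1, total (-2) + (-9), length 2.
Answer: λ = -11/2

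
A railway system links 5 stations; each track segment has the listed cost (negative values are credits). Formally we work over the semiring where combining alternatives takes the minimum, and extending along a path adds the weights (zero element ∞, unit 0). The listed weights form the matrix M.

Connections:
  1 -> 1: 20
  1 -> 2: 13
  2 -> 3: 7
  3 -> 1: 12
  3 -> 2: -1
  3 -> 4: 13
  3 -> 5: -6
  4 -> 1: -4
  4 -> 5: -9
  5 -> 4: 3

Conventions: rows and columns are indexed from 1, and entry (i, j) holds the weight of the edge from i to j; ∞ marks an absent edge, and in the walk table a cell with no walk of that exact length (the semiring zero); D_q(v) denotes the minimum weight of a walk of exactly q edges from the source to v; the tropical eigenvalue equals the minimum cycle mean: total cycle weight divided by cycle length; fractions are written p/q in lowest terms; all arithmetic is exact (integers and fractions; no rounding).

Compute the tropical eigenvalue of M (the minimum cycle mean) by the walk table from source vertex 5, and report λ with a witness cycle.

q=0: [∞, ∞, ∞, ∞, 0]
q=1: [∞, ∞, ∞, 3, ∞]
q=2: [-1, ∞, ∞, ∞, -6]
q=3: [19, 12, ∞, -3, ∞]
q=4: [-7, 32, 19, ∞, -12]
q=5: [13, 6, 39, -9, 13]
Optimal cycle mean attained by: cycle 4->5->4, total (-9) + 3, length 2.
Answer: λ = -3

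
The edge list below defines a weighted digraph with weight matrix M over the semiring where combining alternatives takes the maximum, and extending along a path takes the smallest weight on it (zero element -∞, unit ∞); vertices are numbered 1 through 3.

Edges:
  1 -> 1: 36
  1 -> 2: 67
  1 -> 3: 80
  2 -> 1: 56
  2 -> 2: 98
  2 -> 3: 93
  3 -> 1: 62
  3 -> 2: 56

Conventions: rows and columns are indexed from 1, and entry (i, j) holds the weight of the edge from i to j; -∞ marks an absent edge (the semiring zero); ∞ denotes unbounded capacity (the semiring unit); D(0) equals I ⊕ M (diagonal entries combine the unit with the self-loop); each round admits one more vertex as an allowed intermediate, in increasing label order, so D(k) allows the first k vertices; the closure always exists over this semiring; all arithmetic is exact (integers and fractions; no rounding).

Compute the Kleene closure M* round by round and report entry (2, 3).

D(0):
  [∞, 67, 80]
  [56, ∞, 93]
  [62, 56, ∞]
D(1):
  [∞, 67, 80]
  [56, ∞, 93]
  [62, 62, ∞]
D(2):
  [∞, 67, 80]
  [56, ∞, 93]
  [62, 62, ∞]
D(3):
  [∞, 67, 80]
  [62, ∞, 93]
  [62, 62, ∞]
Answer: M*[2][3] = 93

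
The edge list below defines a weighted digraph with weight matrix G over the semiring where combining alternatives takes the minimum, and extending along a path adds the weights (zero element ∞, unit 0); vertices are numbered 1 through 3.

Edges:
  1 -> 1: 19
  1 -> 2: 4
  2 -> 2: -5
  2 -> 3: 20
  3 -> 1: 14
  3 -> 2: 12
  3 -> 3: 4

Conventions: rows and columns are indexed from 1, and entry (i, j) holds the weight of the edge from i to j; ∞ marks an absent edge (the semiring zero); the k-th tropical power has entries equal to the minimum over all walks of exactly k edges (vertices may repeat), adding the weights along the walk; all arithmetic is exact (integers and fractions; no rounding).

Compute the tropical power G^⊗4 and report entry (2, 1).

G^⊗2:
  [38, -1, 24]
  [34, -10, 15]
  [18, 7, 8]
G^⊗3:
  [38, -6, 19]
  [29, -15, 10]
  [22, 2, 12]
G^⊗4:
  [33, -11, 14]
  [24, -20, 5]
  [26, -3, 16]
Key observation: the optimum is the walk 2->2->2->3->1, with weight (-5) + (-5) + 20 + 14 = 24.
Optimal value attained by: walk 2->2->2->3->1.
Answer: (G^⊗4)[2][1] = 24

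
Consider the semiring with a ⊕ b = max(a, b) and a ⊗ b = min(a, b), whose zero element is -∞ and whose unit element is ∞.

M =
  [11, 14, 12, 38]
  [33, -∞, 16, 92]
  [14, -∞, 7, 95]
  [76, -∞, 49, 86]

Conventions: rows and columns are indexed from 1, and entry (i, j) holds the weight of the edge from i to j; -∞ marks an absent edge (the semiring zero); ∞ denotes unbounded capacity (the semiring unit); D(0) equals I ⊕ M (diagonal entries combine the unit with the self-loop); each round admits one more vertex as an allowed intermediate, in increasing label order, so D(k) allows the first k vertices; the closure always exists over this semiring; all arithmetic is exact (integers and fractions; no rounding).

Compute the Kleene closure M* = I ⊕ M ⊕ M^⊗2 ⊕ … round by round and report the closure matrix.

D(0):
  [∞, 14, 12, 38]
  [33, ∞, 16, 92]
  [14, -∞, ∞, 95]
  [76, -∞, 49, ∞]
D(1):
  [∞, 14, 12, 38]
  [33, ∞, 16, 92]
  [14, 14, ∞, 95]
  [76, 14, 49, ∞]
D(2):
  [∞, 14, 14, 38]
  [33, ∞, 16, 92]
  [14, 14, ∞, 95]
  [76, 14, 49, ∞]
D(3):
  [∞, 14, 14, 38]
  [33, ∞, 16, 92]
  [14, 14, ∞, 95]
  [76, 14, 49, ∞]
D(4):
  [∞, 14, 38, 38]
  [76, ∞, 49, 92]
  [76, 14, ∞, 95]
  [76, 14, 49, ∞]
Answer: M* = [[∞, 14, 38, 38], [76, ∞, 49, 92], [76, 14, ∞, 95], [76, 14, 49, ∞]]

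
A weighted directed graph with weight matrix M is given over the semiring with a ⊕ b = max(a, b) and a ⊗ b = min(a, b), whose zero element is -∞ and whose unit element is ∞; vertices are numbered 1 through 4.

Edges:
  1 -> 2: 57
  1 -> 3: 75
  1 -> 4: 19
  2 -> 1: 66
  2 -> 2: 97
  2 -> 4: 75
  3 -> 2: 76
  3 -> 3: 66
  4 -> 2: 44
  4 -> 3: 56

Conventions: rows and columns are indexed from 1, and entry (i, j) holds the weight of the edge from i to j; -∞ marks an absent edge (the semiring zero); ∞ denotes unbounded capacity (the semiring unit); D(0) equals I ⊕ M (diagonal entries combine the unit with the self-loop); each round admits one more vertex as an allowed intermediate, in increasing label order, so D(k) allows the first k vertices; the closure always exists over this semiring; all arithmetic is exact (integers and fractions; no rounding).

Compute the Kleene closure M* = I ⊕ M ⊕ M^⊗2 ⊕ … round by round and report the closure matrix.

D(0):
  [∞, 57, 75, 19]
  [66, ∞, -∞, 75]
  [-∞, 76, ∞, -∞]
  [-∞, 44, 56, ∞]
D(1):
  [∞, 57, 75, 19]
  [66, ∞, 66, 75]
  [-∞, 76, ∞, -∞]
  [-∞, 44, 56, ∞]
D(2):
  [∞, 57, 75, 57]
  [66, ∞, 66, 75]
  [66, 76, ∞, 75]
  [44, 44, 56, ∞]
D(3):
  [∞, 75, 75, 75]
  [66, ∞, 66, 75]
  [66, 76, ∞, 75]
  [56, 56, 56, ∞]
D(4):
  [∞, 75, 75, 75]
  [66, ∞, 66, 75]
  [66, 76, ∞, 75]
  [56, 56, 56, ∞]
Answer: M* = [[∞, 75, 75, 75], [66, ∞, 66, 75], [66, 76, ∞, 75], [56, 56, 56, ∞]]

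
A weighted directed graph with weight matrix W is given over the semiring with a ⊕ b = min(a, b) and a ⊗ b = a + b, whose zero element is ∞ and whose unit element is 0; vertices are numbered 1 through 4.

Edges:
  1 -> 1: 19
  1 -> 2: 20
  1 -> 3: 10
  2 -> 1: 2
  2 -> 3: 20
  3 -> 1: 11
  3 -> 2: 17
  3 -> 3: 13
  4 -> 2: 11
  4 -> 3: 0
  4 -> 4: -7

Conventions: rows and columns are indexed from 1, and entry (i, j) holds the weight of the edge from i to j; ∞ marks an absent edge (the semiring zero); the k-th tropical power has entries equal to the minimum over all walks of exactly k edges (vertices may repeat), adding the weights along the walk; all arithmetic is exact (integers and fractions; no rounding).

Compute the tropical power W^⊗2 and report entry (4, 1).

W^⊗2:
  [21, 27, 23, ∞]
  [21, 22, 12, ∞]
  [19, 30, 21, ∞]
  [11, 4, -7, -14]
Key observation: the optimum is the walk 4->3->1, with weight 0 + 11 = 11.
Optimal value attained by: walk 4->3->1.
Answer: (W^⊗2)[4][1] = 11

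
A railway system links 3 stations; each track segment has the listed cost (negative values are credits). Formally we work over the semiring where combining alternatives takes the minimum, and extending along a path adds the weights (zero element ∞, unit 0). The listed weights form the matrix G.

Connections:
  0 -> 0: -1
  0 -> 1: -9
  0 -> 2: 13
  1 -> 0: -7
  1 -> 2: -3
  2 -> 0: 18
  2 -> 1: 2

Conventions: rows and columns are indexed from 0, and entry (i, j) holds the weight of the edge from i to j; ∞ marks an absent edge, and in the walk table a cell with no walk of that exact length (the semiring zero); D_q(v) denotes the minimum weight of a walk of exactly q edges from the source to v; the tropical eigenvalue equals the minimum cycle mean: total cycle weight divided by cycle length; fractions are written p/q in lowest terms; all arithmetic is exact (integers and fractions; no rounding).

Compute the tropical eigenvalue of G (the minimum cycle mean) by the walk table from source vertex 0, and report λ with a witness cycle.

q=0: [0, ∞, ∞]
q=1: [-1, -9, 13]
q=2: [-16, -10, -12]
q=3: [-17, -25, -13]
Optimal cycle mean attained by: cycle 0->1->0, total (-9) + (-7), length 2.
Answer: λ = -8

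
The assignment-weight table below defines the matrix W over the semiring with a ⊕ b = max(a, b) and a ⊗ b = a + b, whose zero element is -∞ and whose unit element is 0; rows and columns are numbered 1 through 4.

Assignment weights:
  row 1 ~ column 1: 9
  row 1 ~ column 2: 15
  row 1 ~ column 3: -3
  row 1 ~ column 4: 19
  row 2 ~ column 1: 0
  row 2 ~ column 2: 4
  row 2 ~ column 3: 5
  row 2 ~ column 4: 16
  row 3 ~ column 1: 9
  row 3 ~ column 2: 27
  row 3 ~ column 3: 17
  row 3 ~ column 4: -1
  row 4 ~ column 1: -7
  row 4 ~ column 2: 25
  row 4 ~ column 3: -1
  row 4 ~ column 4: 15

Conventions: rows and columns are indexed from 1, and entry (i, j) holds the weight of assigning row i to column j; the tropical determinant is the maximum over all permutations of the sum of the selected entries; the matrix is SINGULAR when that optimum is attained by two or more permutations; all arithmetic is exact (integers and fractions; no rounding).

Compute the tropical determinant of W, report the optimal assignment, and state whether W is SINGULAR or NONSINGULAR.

σ = (1, 2, 3, 4): 9 + 4 + 17 + 15 = 45
σ = (1, 2, 4, 3): 9 + 4 + (-1) + (-1) = 11
σ = (1, 3, 2, 4): 9 + 5 + 27 + 15 = 56
σ = (1, 3, 4, 2): 9 + 5 + (-1) + 25 = 38
σ = (1, 4, 2, 3): 9 + 16 + 27 + (-1) = 51
σ = (1, 4, 3, 2): 9 + 16 + 17 + 25 = 67
σ = (2, 1, 3, 4): 15 + 0 + 17 + 15 = 47
σ = (2, 1, 4, 3): 15 + 0 + (-1) + (-1) = 13
σ = (2, 3, 1, 4): 15 + 5 + 9 + 15 = 44
σ = (2, 3, 4, 1): 15 + 5 + (-1) + (-7) = 12
σ = (2, 4, 1, 3): 15 + 16 + 9 + (-1) = 39
σ = (2, 4, 3, 1): 15 + 16 + 17 + (-7) = 41
σ = (3, 1, 2, 4): (-3) + 0 + 27 + 15 = 39
σ = (3, 1, 4, 2): (-3) + 0 + (-1) + 25 = 21
σ = (3, 2, 1, 4): (-3) + 4 + 9 + 15 = 25
σ = (3, 2, 4, 1): (-3) + 4 + (-1) + (-7) = -7
σ = (3, 4, 1, 2): (-3) + 16 + 9 + 25 = 47
σ = (3, 4, 2, 1): (-3) + 16 + 27 + (-7) = 33
σ = (4, 1, 2, 3): 19 + 0 + 27 + (-1) = 45
σ = (4, 1, 3, 2): 19 + 0 + 17 + 25 = 61
σ = (4, 2, 1, 3): 19 + 4 + 9 + (-1) = 31
σ = (4, 2, 3, 1): 19 + 4 + 17 + (-7) = 33
σ = (4, 3, 1, 2): 19 + 5 + 9 + 25 = 58
σ = (4, 3, 2, 1): 19 + 5 + 27 + (-7) = 44
Optimal value attained by: σ = (1, 4, 3, 2).
Answer: det⊕(W) = 67; verdict: NONSINGULAR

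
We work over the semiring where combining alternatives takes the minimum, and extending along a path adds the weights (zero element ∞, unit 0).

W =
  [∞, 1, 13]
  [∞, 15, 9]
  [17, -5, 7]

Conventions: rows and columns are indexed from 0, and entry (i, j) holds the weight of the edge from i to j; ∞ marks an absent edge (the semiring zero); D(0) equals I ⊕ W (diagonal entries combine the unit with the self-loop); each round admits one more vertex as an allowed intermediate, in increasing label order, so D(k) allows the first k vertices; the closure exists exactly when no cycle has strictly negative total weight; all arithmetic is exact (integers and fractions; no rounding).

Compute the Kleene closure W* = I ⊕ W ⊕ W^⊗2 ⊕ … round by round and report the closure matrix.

D(0):
  [0, 1, 13]
  [∞, 0, 9]
  [17, -5, 0]
D(1):
  [0, 1, 13]
  [∞, 0, 9]
  [17, -5, 0]
D(2):
  [0, 1, 10]
  [∞, 0, 9]
  [17, -5, 0]
D(3):
  [0, 1, 10]
  [26, 0, 9]
  [17, -5, 0]
Answer: W* = [[0, 1, 10], [26, 0, 9], [17, -5, 0]]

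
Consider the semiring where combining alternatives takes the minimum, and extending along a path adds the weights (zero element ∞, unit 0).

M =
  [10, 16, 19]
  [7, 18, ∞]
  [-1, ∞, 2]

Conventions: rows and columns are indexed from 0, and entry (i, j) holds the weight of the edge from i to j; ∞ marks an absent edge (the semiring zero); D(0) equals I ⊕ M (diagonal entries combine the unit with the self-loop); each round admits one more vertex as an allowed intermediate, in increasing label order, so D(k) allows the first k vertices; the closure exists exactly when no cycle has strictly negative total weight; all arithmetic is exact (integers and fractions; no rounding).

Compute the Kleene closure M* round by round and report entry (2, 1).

D(0):
  [0, 16, 19]
  [7, 0, ∞]
  [-1, ∞, 0]
D(1):
  [0, 16, 19]
  [7, 0, 26]
  [-1, 15, 0]
D(2):
  [0, 16, 19]
  [7, 0, 26]
  [-1, 15, 0]
D(3):
  [0, 16, 19]
  [7, 0, 26]
  [-1, 15, 0]
Answer: M*[2][1] = 15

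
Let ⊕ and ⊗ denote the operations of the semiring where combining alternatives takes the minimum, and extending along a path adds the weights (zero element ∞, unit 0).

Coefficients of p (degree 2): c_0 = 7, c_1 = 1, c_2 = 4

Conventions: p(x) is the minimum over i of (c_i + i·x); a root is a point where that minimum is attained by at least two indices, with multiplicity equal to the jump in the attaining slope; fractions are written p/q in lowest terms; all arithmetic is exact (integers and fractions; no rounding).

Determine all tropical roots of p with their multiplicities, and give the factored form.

hull edge (i=0, c=7) to (i=1, c=1): slope -6, span 1
hull edge (i=1, c=1) to (i=2, c=4): slope 3, span 1
Factored form: p(x) = 4 ⊗ (x ⊕ (-3)) ⊗ (x ⊕ 6)
Answer: roots = -3 (mult 1), 6 (mult 1)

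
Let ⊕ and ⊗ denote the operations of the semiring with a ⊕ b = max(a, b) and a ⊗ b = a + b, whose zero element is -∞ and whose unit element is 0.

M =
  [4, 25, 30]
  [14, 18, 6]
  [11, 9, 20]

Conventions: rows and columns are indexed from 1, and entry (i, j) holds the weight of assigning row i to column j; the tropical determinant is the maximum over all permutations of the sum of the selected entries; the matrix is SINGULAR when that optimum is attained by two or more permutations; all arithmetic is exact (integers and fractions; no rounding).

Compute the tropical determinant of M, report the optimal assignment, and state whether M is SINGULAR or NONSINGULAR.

σ = (1, 2, 3): 4 + 18 + 20 = 42
σ = (1, 3, 2): 4 + 6 + 9 = 19
σ = (2, 1, 3): 25 + 14 + 20 = 59
σ = (2, 3, 1): 25 + 6 + 11 = 42
σ = (3, 1, 2): 30 + 14 + 9 = 53
σ = (3, 2, 1): 30 + 18 + 11 = 59
Optimal value attained by: σ = (2, 1, 3).
Answer: det⊕(M) = 59; verdict: SINGULAR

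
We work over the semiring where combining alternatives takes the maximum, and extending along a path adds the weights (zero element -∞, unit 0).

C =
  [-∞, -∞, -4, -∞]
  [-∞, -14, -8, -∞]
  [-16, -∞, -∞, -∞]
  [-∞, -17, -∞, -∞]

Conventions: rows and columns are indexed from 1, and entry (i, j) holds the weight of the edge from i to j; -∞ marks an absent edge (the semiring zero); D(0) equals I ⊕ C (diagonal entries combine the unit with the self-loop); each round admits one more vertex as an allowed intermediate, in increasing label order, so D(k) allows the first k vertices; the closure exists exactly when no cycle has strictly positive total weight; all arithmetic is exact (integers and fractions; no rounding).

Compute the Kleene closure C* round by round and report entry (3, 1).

D(0):
  [0, -∞, -4, -∞]
  [-∞, 0, -8, -∞]
  [-16, -∞, 0, -∞]
  [-∞, -17, -∞, 0]
D(1):
  [0, -∞, -4, -∞]
  [-∞, 0, -8, -∞]
  [-16, -∞, 0, -∞]
  [-∞, -17, -∞, 0]
D(2):
  [0, -∞, -4, -∞]
  [-∞, 0, -8, -∞]
  [-16, -∞, 0, -∞]
  [-∞, -17, -25, 0]
D(3):
  [0, -∞, -4, -∞]
  [-24, 0, -8, -∞]
  [-16, -∞, 0, -∞]
  [-41, -17, -25, 0]
D(4):
  [0, -∞, -4, -∞]
  [-24, 0, -8, -∞]
  [-16, -∞, 0, -∞]
  [-41, -17, -25, 0]
Answer: C*[3][1] = -16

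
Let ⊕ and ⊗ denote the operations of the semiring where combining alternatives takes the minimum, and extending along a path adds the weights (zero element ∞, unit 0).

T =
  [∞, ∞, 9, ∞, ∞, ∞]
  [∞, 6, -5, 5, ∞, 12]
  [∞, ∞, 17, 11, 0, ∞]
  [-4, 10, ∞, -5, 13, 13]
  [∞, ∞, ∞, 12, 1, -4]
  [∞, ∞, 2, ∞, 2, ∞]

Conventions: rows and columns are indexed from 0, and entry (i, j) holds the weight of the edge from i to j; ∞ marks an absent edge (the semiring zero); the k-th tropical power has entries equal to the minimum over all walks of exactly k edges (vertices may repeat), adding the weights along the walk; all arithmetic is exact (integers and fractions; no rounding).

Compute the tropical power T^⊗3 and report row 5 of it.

T^⊗2:
  [∞, ∞, 26, 20, 9, ∞]
  [1, 12, 1, 0, -5, 18]
  [7, 21, 34, 6, 1, -4]
  [-9, 5, 5, -10, 8, 8]
  [8, 22, -2, 7, -2, -3]
  [∞, ∞, 19, 13, 2, -2]
T^⊗3:
  [16, 30, 43, 15, 10, 5]
  [-4, 10, 7, -5, -4, -9]
  [2, 16, -2, 1, -2, -3]
  [-14, 0, 0, -15, 3, 3]
  [3, 17, -1, 2, -2, -6]
  [9, 23, 0, 8, 0, -2]
Answer: row 5 of T^⊗3 = [9, 23, 0, 8, 0, -2]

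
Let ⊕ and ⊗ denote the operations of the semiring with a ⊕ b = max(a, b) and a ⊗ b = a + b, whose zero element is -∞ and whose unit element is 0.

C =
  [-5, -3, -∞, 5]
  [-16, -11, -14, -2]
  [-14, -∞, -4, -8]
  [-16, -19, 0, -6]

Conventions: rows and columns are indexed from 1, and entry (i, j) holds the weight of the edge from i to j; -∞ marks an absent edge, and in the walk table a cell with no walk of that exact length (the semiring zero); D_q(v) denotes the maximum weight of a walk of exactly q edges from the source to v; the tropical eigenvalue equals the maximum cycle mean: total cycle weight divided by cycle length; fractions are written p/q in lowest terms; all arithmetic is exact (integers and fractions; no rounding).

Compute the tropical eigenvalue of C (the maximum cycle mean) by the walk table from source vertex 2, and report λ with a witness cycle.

q=0: [-∞, 0, -∞, -∞]
q=1: [-16, -11, -14, -2]
q=2: [-18, -19, -2, -8]
q=3: [-16, -21, -6, -10]
q=4: [-20, -19, -10, -11]
Optimal cycle mean attained by: cycle 1->4->3->1, total 5 + 0 + (-14), length 3.
Answer: λ = -3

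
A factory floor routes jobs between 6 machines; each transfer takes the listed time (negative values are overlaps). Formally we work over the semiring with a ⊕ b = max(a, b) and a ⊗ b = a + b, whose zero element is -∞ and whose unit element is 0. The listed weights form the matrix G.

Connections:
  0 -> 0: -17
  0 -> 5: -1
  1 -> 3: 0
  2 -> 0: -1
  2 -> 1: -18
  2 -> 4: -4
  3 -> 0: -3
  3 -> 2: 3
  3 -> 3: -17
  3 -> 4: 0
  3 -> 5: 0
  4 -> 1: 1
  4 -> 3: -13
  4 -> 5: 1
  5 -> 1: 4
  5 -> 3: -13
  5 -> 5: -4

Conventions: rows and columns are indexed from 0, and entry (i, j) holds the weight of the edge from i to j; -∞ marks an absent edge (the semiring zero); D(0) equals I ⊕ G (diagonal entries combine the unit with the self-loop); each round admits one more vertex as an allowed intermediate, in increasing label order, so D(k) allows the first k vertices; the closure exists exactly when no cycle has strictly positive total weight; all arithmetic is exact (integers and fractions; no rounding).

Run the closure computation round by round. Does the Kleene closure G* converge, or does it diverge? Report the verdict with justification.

D(0):
  [0, -∞, -∞, -∞, -∞, -1]
  [-∞, 0, -∞, 0, -∞, -∞]
  [-1, -18, 0, -∞, -4, -∞]
  [-3, -∞, 3, 0, 0, 0]
  [-∞, 1, -∞, -13, 0, 1]
  [-∞, 4, -∞, -13, -∞, 0]
D(1):
  [0, -∞, -∞, -∞, -∞, -1]
  [-∞, 0, -∞, 0, -∞, -∞]
  [-1, -18, 0, -∞, -4, -2]
  [-3, -∞, 3, 0, 0, 0]
  [-∞, 1, -∞, -13, 0, 1]
  [-∞, 4, -∞, -13, -∞, 0]
D(2):
  [0, -∞, -∞, -∞, -∞, -1]
  [-∞, 0, -∞, 0, -∞, -∞]
  [-1, -18, 0, -18, -4, -2]
  [-3, -∞, 3, 0, 0, 0]
  [-∞, 1, -∞, 1, 0, 1]
  [-∞, 4, -∞, 4, -∞, 0]
D(3):
  [0, -∞, -∞, -∞, -∞, -1]
  [-∞, 0, -∞, 0, -∞, -∞]
  [-1, -18, 0, -18, -4, -2]
  [2, -15, 3, 0, 0, 1]
  [-∞, 1, -∞, 1, 0, 1]
  [-∞, 4, -∞, 4, -∞, 0]
Detection: at round 4, diagonal entry (4, 4) turns strictly positive.
Key observation: the cycle 4->1->3->4 has total weight 1 + 0 + 0, which is strictly positive.
Answer: DIVERGES — positive cycle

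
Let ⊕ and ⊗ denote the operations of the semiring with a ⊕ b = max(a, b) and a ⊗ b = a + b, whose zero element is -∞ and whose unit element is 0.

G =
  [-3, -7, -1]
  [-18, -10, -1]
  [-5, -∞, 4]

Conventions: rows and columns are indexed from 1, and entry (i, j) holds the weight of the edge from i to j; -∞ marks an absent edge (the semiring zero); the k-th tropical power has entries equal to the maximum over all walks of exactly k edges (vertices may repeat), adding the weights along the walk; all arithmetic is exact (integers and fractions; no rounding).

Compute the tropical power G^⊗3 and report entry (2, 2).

G^⊗2:
  [-6, -10, 3]
  [-6, -20, 3]
  [-1, -12, 8]
G^⊗3:
  [-2, -13, 7]
  [-2, -13, 7]
  [3, -8, 12]
Key observation: the optimum is the walk 2->3->1->2, with weight (-1) + (-5) + (-7) = -13.
Optimal value attained by: walk 2->3->1->2.
Answer: (G^⊗3)[2][2] = -13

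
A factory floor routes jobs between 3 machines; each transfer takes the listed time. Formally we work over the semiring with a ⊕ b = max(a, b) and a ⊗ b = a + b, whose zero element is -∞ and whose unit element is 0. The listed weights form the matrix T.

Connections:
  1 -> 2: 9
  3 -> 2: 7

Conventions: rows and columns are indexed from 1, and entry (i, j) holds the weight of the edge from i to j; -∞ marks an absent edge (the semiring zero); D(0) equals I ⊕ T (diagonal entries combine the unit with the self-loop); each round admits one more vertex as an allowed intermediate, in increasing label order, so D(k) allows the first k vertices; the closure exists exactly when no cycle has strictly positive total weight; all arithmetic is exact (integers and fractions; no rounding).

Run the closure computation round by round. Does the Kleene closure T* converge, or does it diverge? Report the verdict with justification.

D(0):
  [0, 9, -∞]
  [-∞, 0, -∞]
  [-∞, 7, 0]
D(1):
  [0, 9, -∞]
  [-∞, 0, -∞]
  [-∞, 7, 0]
D(2):
  [0, 9, -∞]
  [-∞, 0, -∞]
  [-∞, 7, 0]
D(3):
  [0, 9, -∞]
  [-∞, 0, -∞]
  [-∞, 7, 0]
Key observation: every diagonal entry stays at the unit through all rounds, so no improving cycle exists.
Answer: CONVERGES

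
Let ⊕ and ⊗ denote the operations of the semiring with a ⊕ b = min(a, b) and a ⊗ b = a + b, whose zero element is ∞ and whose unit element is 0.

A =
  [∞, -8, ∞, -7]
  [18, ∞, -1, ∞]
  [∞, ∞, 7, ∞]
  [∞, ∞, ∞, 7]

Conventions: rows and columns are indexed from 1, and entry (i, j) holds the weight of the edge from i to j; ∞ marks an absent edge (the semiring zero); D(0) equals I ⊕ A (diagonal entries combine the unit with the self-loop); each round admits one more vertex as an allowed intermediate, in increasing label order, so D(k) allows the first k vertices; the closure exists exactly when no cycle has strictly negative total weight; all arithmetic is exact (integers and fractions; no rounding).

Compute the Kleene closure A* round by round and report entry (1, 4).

D(0):
  [0, -8, ∞, -7]
  [18, 0, -1, ∞]
  [∞, ∞, 0, ∞]
  [∞, ∞, ∞, 0]
D(1):
  [0, -8, ∞, -7]
  [18, 0, -1, 11]
  [∞, ∞, 0, ∞]
  [∞, ∞, ∞, 0]
D(2):
  [0, -8, -9, -7]
  [18, 0, -1, 11]
  [∞, ∞, 0, ∞]
  [∞, ∞, ∞, 0]
D(3):
  [0, -8, -9, -7]
  [18, 0, -1, 11]
  [∞, ∞, 0, ∞]
  [∞, ∞, ∞, 0]
D(4):
  [0, -8, -9, -7]
  [18, 0, -1, 11]
  [∞, ∞, 0, ∞]
  [∞, ∞, ∞, 0]
Answer: A*[1][4] = -7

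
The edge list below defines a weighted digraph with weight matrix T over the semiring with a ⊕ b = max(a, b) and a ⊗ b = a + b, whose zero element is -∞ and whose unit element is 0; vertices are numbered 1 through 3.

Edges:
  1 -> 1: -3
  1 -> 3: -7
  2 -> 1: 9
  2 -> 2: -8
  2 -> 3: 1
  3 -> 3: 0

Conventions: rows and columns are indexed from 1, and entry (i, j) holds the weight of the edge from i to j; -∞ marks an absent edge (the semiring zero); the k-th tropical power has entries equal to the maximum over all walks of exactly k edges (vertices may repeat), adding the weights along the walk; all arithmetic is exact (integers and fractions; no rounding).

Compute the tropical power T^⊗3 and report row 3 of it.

T^⊗2:
  [-6, -∞, -7]
  [6, -16, 2]
  [-∞, -∞, 0]
T^⊗3:
  [-9, -∞, -7]
  [3, -24, 2]
  [-∞, -∞, 0]
Answer: row 3 of T^⊗3 = [-∞, -∞, 0]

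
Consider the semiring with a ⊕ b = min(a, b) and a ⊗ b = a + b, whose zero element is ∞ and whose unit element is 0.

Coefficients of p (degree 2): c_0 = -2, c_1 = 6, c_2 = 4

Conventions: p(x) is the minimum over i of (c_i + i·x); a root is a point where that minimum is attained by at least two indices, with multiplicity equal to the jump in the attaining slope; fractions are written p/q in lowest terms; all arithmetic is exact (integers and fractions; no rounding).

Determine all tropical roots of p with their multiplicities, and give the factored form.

hull edge (i=0, c=-2) to (i=2, c=4): slope 3, span 2
Factored form: p(x) = 4 ⊗ (x ⊕ (-3)) ⊗ (x ⊕ (-3))
Answer: roots = -3 (mult 2)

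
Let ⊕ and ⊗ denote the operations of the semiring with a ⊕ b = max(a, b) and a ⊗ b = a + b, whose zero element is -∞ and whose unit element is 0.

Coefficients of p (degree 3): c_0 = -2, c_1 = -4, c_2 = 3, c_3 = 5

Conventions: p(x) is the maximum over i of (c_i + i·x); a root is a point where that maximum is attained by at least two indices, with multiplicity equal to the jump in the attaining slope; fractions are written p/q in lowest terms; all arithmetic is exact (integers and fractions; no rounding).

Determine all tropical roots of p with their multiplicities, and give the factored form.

hull edge (i=0, c=-2) to (i=2, c=3): slope 5/2, span 2
hull edge (i=2, c=3) to (i=3, c=5): slope 2, span 1
Factored form: p(x) = 5 ⊗ (x ⊕ (-5/2)) ⊗ (x ⊕ (-5/2)) ⊗ (x ⊕ (-2))
Answer: roots = -5/2 (mult 2), -2 (mult 1)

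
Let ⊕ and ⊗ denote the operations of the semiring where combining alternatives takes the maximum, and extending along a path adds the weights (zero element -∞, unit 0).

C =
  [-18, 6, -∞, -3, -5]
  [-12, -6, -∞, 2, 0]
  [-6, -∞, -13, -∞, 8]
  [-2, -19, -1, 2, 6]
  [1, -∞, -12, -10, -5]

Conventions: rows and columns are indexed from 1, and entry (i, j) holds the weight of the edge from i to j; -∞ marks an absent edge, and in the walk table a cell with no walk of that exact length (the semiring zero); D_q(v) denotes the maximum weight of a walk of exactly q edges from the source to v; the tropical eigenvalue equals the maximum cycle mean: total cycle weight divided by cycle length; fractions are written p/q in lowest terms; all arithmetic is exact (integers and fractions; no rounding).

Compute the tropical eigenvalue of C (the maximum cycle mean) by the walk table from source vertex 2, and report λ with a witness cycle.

q=0: [-∞, 0, -∞, -∞, -∞]
q=1: [-12, -6, -∞, 2, 0]
q=2: [1, -6, 1, 4, 8]
q=3: [9, 7, 3, 6, 10]
q=4: [11, 15, 5, 9, 12]
q=5: [13, 17, 8, 17, 15]
Optimal cycle mean attained by: cycle 1->2->4->5->1, total 6 + 2 + 6 + 1, length 4.
Answer: λ = 15/4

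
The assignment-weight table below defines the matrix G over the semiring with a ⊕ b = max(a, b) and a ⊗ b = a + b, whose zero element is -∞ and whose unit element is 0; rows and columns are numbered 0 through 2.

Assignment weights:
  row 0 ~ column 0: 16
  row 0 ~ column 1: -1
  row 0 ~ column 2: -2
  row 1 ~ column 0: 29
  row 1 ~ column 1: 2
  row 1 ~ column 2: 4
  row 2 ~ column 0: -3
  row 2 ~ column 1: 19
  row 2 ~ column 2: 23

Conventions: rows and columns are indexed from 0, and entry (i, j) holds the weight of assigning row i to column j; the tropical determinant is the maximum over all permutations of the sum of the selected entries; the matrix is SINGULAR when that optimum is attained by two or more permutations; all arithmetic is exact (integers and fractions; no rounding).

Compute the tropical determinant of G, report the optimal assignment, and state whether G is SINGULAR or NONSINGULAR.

σ = (0, 1, 2): 16 + 2 + 23 = 41
σ = (0, 2, 1): 16 + 4 + 19 = 39
σ = (1, 0, 2): (-1) + 29 + 23 = 51
σ = (1, 2, 0): (-1) + 4 + (-3) = 0
σ = (2, 0, 1): (-2) + 29 + 19 = 46
σ = (2, 1, 0): (-2) + 2 + (-3) = -3
Optimal value attained by: σ = (1, 0, 2).
Answer: det⊕(G) = 51; verdict: NONSINGULAR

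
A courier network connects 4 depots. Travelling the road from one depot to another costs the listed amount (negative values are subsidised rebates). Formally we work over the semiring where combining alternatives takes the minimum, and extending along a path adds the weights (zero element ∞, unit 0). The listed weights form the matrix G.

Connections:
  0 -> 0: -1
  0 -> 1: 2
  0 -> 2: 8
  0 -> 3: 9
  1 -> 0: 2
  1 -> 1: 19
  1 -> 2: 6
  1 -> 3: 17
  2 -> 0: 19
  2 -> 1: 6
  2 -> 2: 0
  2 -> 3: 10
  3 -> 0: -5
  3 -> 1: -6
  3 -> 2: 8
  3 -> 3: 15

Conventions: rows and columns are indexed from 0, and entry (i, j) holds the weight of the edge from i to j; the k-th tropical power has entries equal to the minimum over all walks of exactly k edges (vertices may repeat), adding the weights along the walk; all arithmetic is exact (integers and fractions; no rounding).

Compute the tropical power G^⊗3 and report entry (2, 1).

G^⊗2:
  [-2, 1, 7, 8]
  [1, 4, 6, 11]
  [5, 4, 0, 10]
  [-6, -3, 0, 4]
G^⊗3:
  [-3, 0, 6, 7]
  [0, 3, 6, 10]
  [4, 4, 0, 10]
  [-7, -4, 0, 3]
Key observation: the optimum is the walk 2->2->3->1, with weight 0 + 10 + (-6) = 4.
Optimal value attained by: walk 2->2->3->1.
Answer: (G^⊗3)[2][1] = 4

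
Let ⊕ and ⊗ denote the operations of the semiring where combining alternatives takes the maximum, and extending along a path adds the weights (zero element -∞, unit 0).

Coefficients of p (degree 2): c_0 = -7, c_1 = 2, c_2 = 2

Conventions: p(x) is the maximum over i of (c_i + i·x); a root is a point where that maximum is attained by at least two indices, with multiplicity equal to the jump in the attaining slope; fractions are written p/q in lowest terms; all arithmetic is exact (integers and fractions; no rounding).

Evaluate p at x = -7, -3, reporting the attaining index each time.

p(-7) = max(-7+0·(-7)=-7, 2+1·(-7)=-5, 2+2·(-7)=-12) = -5 (attained by i=1)
p(-3) = max(-7+0·(-3)=-7, 2+1·(-3)=-1, 2+2·(-3)=-4) = -1 (attained by i=1)
Answer: p(-7) = -5; p(-3) = -1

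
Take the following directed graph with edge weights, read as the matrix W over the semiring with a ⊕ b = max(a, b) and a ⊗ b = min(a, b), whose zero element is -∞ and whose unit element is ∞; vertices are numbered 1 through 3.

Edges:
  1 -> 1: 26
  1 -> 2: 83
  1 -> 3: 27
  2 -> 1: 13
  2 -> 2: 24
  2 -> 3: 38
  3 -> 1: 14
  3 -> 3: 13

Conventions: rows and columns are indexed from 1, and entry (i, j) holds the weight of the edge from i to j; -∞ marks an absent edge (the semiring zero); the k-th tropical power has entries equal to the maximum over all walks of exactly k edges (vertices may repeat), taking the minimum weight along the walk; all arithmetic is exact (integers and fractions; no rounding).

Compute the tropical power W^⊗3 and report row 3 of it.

W^⊗2:
  [26, 26, 38]
  [14, 24, 24]
  [14, 14, 14]
W^⊗3:
  [26, 26, 26]
  [14, 24, 24]
  [14, 14, 14]
Answer: row 3 of W^⊗3 = [14, 14, 14]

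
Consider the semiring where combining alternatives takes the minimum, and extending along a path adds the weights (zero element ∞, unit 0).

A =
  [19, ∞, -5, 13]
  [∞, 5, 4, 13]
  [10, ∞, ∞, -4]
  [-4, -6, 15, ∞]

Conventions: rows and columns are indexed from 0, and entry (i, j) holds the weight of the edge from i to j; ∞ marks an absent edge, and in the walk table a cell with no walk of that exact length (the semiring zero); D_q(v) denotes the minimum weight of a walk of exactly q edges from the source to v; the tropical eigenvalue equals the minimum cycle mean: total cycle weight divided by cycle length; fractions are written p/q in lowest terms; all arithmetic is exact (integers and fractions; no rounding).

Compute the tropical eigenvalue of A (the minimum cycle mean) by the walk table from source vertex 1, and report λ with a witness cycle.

q=0: [∞, 0, ∞, ∞]
q=1: [∞, 5, 4, 13]
q=2: [9, 7, 9, 0]
q=3: [-4, -6, 4, 5]
q=4: [1, -1, -9, 0]
Optimal cycle mean attained by: cycle 0->2->3->0, total (-5) + (-4) + (-4), length 3.
Answer: λ = -13/3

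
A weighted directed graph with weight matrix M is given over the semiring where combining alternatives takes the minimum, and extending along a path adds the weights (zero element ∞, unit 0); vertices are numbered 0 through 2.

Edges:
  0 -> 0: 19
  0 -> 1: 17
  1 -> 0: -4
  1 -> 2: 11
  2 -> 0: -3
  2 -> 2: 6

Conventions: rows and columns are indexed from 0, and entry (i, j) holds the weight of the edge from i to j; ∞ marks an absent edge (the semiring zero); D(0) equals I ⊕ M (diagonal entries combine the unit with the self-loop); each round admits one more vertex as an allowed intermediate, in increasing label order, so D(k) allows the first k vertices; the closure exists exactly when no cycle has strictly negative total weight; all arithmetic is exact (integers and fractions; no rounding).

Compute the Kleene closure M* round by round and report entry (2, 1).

D(0):
  [0, 17, ∞]
  [-4, 0, 11]
  [-3, ∞, 0]
D(1):
  [0, 17, ∞]
  [-4, 0, 11]
  [-3, 14, 0]
D(2):
  [0, 17, 28]
  [-4, 0, 11]
  [-3, 14, 0]
D(3):
  [0, 17, 28]
  [-4, 0, 11]
  [-3, 14, 0]
Answer: M*[2][1] = 14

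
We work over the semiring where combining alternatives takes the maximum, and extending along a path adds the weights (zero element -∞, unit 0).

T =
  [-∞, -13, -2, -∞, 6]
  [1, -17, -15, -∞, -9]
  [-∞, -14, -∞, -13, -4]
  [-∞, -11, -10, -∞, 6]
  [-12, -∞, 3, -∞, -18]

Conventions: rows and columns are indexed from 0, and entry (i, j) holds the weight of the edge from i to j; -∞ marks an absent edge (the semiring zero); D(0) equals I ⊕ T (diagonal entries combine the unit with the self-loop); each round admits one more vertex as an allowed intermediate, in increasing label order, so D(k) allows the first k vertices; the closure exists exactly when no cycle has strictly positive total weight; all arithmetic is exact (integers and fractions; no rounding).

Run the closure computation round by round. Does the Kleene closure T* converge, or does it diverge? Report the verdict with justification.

D(0):
  [0, -13, -2, -∞, 6]
  [1, 0, -15, -∞, -9]
  [-∞, -14, 0, -13, -4]
  [-∞, -11, -10, 0, 6]
  [-12, -∞, 3, -∞, 0]
D(1):
  [0, -13, -2, -∞, 6]
  [1, 0, -1, -∞, 7]
  [-∞, -14, 0, -13, -4]
  [-∞, -11, -10, 0, 6]
  [-12, -25, 3, -∞, 0]
D(2):
  [0, -13, -2, -∞, 6]
  [1, 0, -1, -∞, 7]
  [-13, -14, 0, -13, -4]
  [-10, -11, -10, 0, 6]
  [-12, -25, 3, -∞, 0]
D(3):
  [0, -13, -2, -15, 6]
  [1, 0, -1, -14, 7]
  [-13, -14, 0, -13, -4]
  [-10, -11, -10, 0, 6]
  [-10, -11, 3, -10, 0]
D(4):
  [0, -13, -2, -15, 6]
  [1, 0, -1, -14, 7]
  [-13, -14, 0, -13, -4]
  [-10, -11, -10, 0, 6]
  [-10, -11, 3, -10, 0]
D(5):
  [0, -5, 9, -4, 6]
  [1, 0, 10, -3, 7]
  [-13, -14, 0, -13, -4]
  [-4, -5, 9, 0, 6]
  [-10, -11, 3, -10, 0]
Key observation: every diagonal entry stays at the unit through all rounds, so no improving cycle exists.
Answer: CONVERGES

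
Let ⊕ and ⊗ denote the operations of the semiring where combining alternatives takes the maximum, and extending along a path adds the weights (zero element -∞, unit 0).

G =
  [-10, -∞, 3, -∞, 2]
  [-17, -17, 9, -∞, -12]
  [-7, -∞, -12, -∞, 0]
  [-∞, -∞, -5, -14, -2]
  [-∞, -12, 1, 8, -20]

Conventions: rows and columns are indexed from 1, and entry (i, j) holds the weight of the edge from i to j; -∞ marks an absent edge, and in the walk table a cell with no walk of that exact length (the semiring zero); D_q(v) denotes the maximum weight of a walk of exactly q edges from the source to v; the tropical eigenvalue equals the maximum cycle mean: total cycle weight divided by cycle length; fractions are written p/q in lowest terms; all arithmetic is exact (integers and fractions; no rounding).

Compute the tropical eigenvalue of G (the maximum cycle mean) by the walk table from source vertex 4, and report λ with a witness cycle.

q=0: [-∞, -∞, -∞, 0, -∞]
q=1: [-∞, -∞, -5, -14, -2]
q=2: [-12, -14, -1, 6, -5]
q=3: [-8, -17, 1, 3, 4]
q=4: [-6, -8, 5, 12, 1]
q=5: [-2, -11, 7, 9, 10]
Optimal cycle mean attained by: cycle 4->5->4, total (-2) + 8, length 2.
Answer: λ = 3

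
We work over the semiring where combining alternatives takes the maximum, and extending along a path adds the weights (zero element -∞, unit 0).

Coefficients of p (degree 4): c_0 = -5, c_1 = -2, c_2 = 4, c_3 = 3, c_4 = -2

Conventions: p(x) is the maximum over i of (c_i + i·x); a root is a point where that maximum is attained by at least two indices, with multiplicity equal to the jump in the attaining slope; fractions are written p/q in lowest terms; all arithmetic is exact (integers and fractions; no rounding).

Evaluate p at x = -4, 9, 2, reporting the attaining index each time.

p(-4) = max(-5+0·(-4)=-5, -2+1·(-4)=-6, 4+2·(-4)=-4, 3+3·(-4)=-9, -2+4·(-4)=-18) = -4 (attained by i=2)
p(9) = max(-5+0·9=-5, -2+1·9=7, 4+2·9=22, 3+3·9=30, -2+4·9=34) = 34 (attained by i=4)
p(2) = max(-5+0·2=-5, -2+1·2=0, 4+2·2=8, 3+3·2=9, -2+4·2=6) = 9 (attained by i=3)
Answer: p(-4) = -4; p(9) = 34; p(2) = 9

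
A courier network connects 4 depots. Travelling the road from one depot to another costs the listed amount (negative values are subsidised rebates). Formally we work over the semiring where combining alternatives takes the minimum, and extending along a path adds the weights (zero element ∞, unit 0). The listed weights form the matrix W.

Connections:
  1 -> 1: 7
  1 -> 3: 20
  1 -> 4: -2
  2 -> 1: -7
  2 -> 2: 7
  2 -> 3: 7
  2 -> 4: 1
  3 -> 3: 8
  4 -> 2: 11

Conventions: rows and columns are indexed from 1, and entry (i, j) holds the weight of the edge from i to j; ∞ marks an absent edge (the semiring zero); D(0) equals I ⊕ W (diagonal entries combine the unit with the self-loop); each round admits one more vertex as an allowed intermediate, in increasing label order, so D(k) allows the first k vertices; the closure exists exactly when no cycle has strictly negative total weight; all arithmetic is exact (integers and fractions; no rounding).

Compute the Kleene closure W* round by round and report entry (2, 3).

D(0):
  [0, ∞, 20, -2]
  [-7, 0, 7, 1]
  [∞, ∞, 0, ∞]
  [∞, 11, ∞, 0]
D(1):
  [0, ∞, 20, -2]
  [-7, 0, 7, -9]
  [∞, ∞, 0, ∞]
  [∞, 11, ∞, 0]
D(2):
  [0, ∞, 20, -2]
  [-7, 0, 7, -9]
  [∞, ∞, 0, ∞]
  [4, 11, 18, 0]
D(3):
  [0, ∞, 20, -2]
  [-7, 0, 7, -9]
  [∞, ∞, 0, ∞]
  [4, 11, 18, 0]
D(4):
  [0, 9, 16, -2]
  [-7, 0, 7, -9]
  [∞, ∞, 0, ∞]
  [4, 11, 18, 0]
Answer: W*[2][3] = 7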